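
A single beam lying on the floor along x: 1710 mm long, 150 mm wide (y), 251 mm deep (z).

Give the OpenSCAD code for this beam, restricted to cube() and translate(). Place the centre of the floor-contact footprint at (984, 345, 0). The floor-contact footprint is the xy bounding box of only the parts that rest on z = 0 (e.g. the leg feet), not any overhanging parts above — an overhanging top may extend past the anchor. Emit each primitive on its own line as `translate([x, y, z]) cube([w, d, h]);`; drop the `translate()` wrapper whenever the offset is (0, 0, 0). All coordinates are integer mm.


translate([129, 270, 0]) cube([1710, 150, 251]);


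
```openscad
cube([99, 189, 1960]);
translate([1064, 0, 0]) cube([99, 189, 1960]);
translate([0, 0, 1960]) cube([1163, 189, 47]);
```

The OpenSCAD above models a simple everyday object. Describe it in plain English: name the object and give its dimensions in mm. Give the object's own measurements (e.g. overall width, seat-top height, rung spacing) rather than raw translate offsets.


A door frame. The clear opening is 965 mm wide and 1960 mm high. Two 99 mm wide jambs, 189 mm deep, stand either side of the opening from the floor to the top of the opening. A 47 mm thick head sits across the top of both jambs, spanning the full outside width of the frame.


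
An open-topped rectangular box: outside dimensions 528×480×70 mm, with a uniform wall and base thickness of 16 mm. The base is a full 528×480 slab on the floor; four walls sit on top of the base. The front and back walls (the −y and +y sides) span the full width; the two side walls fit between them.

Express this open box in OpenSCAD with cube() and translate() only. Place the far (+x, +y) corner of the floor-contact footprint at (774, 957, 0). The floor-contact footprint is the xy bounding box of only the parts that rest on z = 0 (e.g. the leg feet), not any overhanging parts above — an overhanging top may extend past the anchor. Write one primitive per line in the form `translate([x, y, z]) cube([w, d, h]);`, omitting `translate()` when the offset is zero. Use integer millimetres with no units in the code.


translate([246, 477, 0]) cube([528, 480, 16]);
translate([246, 477, 16]) cube([528, 16, 54]);
translate([246, 941, 16]) cube([528, 16, 54]);
translate([246, 493, 16]) cube([16, 448, 54]);
translate([758, 493, 16]) cube([16, 448, 54]);


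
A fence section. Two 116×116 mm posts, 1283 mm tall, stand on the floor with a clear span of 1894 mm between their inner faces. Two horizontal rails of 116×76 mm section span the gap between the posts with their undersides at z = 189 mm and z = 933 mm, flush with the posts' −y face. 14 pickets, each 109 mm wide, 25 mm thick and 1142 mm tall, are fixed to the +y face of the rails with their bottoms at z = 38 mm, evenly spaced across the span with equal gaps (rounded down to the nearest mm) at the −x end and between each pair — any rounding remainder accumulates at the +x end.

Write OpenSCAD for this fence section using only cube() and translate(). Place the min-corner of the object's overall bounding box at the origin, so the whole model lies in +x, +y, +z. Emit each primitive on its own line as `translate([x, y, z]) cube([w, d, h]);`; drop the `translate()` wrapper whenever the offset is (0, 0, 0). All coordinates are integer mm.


cube([116, 116, 1283]);
translate([2010, 0, 0]) cube([116, 116, 1283]);
translate([116, 0, 189]) cube([1894, 116, 76]);
translate([116, 0, 933]) cube([1894, 116, 76]);
translate([140, 116, 38]) cube([109, 25, 1142]);
translate([273, 116, 38]) cube([109, 25, 1142]);
translate([406, 116, 38]) cube([109, 25, 1142]);
translate([539, 116, 38]) cube([109, 25, 1142]);
translate([672, 116, 38]) cube([109, 25, 1142]);
translate([805, 116, 38]) cube([109, 25, 1142]);
translate([938, 116, 38]) cube([109, 25, 1142]);
translate([1071, 116, 38]) cube([109, 25, 1142]);
translate([1204, 116, 38]) cube([109, 25, 1142]);
translate([1337, 116, 38]) cube([109, 25, 1142]);
translate([1470, 116, 38]) cube([109, 25, 1142]);
translate([1603, 116, 38]) cube([109, 25, 1142]);
translate([1736, 116, 38]) cube([109, 25, 1142]);
translate([1869, 116, 38]) cube([109, 25, 1142]);


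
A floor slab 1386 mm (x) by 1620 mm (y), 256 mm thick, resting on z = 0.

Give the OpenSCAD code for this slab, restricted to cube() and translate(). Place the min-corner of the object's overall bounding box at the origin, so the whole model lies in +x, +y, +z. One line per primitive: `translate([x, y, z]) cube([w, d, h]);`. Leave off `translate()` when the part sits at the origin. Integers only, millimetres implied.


cube([1386, 1620, 256]);


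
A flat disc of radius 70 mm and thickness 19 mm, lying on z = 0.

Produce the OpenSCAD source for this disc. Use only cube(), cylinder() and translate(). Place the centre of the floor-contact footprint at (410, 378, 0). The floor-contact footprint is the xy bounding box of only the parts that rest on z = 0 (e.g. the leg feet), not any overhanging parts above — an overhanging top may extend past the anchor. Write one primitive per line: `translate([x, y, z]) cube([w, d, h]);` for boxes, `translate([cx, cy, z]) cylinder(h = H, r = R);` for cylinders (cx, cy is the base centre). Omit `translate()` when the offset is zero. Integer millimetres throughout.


translate([410, 378, 0]) cylinder(h = 19, r = 70);


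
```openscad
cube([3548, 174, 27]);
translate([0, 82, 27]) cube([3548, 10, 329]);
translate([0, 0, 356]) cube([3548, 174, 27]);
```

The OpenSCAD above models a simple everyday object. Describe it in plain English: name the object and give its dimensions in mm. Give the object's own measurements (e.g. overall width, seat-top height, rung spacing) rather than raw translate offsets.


An I-beam lying along x, 3548 mm long. Overall section height 383 mm. Two flanges 174 mm wide (y) and 27 mm thick, one on the floor and one at the top; a web 10 mm thick runs between them, centred on the flange width.


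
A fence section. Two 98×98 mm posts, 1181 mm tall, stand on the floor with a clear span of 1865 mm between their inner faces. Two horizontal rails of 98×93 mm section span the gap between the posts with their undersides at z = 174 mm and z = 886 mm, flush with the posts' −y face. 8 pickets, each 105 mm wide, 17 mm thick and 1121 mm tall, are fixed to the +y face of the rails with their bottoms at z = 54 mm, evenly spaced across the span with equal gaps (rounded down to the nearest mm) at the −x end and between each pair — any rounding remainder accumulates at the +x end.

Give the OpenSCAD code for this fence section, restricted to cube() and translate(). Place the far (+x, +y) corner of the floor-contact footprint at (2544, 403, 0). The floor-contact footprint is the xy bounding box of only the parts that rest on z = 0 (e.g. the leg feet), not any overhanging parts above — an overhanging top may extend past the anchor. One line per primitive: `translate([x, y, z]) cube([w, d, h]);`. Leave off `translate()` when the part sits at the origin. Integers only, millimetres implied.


translate([483, 305, 0]) cube([98, 98, 1181]);
translate([2446, 305, 0]) cube([98, 98, 1181]);
translate([581, 305, 174]) cube([1865, 98, 93]);
translate([581, 305, 886]) cube([1865, 98, 93]);
translate([694, 403, 54]) cube([105, 17, 1121]);
translate([912, 403, 54]) cube([105, 17, 1121]);
translate([1130, 403, 54]) cube([105, 17, 1121]);
translate([1348, 403, 54]) cube([105, 17, 1121]);
translate([1566, 403, 54]) cube([105, 17, 1121]);
translate([1784, 403, 54]) cube([105, 17, 1121]);
translate([2002, 403, 54]) cube([105, 17, 1121]);
translate([2220, 403, 54]) cube([105, 17, 1121]);


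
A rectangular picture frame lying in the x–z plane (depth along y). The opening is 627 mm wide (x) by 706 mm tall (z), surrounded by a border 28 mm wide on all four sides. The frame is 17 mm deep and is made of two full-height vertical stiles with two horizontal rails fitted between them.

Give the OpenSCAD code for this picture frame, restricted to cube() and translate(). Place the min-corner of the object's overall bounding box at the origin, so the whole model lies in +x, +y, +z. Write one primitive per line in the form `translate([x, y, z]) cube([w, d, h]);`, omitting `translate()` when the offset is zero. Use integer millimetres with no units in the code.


cube([28, 17, 762]);
translate([655, 0, 0]) cube([28, 17, 762]);
translate([28, 0, 0]) cube([627, 17, 28]);
translate([28, 0, 734]) cube([627, 17, 28]);


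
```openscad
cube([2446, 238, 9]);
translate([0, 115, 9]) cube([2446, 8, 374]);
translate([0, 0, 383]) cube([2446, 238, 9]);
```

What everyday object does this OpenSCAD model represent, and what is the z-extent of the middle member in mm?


An I-beam. The web height is 374 mm.

Two wide flanges with a thin centred web — an I-beam. Overall 392 mm minus two 9 mm flanges gives a web of 392 − 2·9 = 374 mm.


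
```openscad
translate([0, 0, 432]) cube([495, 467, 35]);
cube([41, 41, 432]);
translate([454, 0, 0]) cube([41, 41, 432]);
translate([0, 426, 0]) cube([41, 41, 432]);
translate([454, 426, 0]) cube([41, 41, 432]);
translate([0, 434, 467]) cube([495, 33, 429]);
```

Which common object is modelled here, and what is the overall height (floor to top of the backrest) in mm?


A chair. The overall height is 896 mm.

A slab on four corner posts with a tall panel at the back — a chair. The seat slab sits at z = 432 with thickness 35, and the 429 mm backrest starts at the seat top, so the overall height is 432 + 35 + 429 = 896 mm.


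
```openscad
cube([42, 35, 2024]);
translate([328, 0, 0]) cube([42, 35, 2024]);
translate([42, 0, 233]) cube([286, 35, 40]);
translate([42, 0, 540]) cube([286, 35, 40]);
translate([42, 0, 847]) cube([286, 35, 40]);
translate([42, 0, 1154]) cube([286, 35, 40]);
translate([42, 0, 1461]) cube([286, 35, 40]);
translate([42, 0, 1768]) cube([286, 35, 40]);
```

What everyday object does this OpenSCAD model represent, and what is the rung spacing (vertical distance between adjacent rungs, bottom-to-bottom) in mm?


A ladder. The rung spacing is 307 mm.

Two tall 42×35 posts with 6 short bars between them — a ladder. Adjacent rungs sit at z = 233 and z = 540, so the spacing is 540 − 233 = 307 mm.


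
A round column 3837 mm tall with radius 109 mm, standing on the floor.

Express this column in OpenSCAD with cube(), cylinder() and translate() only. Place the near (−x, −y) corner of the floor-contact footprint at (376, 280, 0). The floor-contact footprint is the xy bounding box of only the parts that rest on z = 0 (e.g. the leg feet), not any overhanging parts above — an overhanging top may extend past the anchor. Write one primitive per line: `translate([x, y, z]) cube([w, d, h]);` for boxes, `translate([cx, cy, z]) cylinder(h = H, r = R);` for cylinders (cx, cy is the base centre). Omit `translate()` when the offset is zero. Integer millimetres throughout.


translate([485, 389, 0]) cylinder(h = 3837, r = 109);


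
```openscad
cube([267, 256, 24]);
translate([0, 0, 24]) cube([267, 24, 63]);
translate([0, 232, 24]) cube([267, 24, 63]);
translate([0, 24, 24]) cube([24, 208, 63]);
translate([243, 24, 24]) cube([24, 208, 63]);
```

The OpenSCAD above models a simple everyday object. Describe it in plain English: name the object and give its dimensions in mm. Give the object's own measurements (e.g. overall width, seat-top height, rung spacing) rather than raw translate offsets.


An open-topped rectangular box: outside dimensions 267×256×87 mm, with a uniform wall and base thickness of 24 mm. The base is a full 267×256 slab on the floor; four walls sit on top of the base. The front and back walls (the −y and +y sides) span the full width; the two side walls fit between them.


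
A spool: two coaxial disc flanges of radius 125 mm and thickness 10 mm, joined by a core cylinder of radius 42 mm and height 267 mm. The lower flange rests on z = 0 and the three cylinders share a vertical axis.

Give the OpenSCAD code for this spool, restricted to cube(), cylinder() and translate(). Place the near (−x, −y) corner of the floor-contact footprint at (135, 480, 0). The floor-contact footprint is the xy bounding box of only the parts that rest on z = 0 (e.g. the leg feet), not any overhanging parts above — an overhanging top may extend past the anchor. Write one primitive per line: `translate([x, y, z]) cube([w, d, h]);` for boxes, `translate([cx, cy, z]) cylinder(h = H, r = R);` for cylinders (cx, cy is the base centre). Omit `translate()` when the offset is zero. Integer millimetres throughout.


translate([260, 605, 0]) cylinder(h = 10, r = 125);
translate([260, 605, 10]) cylinder(h = 267, r = 42);
translate([260, 605, 277]) cylinder(h = 10, r = 125);


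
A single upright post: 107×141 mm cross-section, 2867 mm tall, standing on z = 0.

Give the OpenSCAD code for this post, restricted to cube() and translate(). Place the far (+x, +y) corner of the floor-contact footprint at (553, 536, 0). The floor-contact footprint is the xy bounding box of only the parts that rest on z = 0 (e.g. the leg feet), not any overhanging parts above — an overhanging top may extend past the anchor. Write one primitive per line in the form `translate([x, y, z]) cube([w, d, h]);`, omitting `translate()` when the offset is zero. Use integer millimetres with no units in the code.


translate([446, 395, 0]) cube([107, 141, 2867]);


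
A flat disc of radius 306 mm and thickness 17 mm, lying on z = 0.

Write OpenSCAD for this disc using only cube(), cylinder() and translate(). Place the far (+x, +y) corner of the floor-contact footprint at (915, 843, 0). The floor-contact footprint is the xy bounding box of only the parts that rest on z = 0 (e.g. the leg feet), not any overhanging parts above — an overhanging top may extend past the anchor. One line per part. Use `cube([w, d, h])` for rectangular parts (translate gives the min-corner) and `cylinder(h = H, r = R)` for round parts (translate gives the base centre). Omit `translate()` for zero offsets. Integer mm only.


translate([609, 537, 0]) cylinder(h = 17, r = 306);


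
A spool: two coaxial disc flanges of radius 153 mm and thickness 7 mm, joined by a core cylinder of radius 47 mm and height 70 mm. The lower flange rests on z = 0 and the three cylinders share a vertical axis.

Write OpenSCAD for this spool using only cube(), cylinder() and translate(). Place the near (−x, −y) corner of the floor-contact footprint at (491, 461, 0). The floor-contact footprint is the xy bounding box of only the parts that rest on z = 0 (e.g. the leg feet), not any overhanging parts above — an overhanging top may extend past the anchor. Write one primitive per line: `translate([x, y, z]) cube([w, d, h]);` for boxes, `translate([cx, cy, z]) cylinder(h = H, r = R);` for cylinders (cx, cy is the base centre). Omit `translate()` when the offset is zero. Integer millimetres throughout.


translate([644, 614, 0]) cylinder(h = 7, r = 153);
translate([644, 614, 7]) cylinder(h = 70, r = 47);
translate([644, 614, 77]) cylinder(h = 7, r = 153);


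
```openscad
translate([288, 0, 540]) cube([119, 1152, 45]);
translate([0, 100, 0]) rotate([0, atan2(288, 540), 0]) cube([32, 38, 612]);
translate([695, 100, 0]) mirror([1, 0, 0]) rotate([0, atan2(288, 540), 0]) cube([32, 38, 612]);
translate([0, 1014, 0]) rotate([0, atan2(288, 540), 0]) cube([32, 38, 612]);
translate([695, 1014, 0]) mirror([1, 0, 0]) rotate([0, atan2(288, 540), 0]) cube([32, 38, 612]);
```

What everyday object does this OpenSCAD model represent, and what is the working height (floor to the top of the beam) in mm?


A sawhorse. The overall height is 585 mm.

A beam across two mirrored pairs of raked legs — a sawhorse. The beam's underside is at z = 540 (matching the legs' vertical rise in atan2(288, 540)) and the beam is 45 mm tall, so its top is at 540 + 45 = 585 mm. The raked legs top out at the beam's underside, so that is the highest point.


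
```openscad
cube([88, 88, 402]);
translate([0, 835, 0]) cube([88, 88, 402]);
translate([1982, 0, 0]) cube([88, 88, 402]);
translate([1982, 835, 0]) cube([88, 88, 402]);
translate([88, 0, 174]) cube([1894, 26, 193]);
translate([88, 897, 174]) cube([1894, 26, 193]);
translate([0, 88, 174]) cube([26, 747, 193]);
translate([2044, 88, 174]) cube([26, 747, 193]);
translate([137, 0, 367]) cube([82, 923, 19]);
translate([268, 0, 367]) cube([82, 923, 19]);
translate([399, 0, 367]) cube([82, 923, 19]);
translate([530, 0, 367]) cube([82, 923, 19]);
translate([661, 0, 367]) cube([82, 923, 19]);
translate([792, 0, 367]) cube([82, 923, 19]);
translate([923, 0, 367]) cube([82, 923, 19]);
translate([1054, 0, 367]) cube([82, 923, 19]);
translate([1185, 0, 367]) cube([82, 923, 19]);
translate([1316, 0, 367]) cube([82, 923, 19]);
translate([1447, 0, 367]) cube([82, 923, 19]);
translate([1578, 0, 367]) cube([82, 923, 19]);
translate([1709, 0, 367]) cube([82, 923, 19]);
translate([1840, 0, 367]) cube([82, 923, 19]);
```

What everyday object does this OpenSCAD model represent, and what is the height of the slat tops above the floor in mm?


A bed frame. The slat-top height is 386 mm.

Four posts, four rails, and a row of slats — a bed frame. Slats sit on the rails at z = 174 + 193 = 367; with slat thickness 19, the top is 386 mm.


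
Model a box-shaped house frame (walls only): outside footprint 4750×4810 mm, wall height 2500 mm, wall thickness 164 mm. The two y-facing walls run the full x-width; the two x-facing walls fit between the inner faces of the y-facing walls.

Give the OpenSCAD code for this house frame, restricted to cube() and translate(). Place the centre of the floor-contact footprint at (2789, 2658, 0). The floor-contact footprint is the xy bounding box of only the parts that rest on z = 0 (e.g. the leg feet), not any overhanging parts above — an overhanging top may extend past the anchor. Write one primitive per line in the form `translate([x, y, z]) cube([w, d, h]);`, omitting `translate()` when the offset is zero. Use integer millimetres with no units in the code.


translate([414, 253, 0]) cube([4750, 164, 2500]);
translate([414, 4899, 0]) cube([4750, 164, 2500]);
translate([414, 417, 0]) cube([164, 4482, 2500]);
translate([5000, 417, 0]) cube([164, 4482, 2500]);


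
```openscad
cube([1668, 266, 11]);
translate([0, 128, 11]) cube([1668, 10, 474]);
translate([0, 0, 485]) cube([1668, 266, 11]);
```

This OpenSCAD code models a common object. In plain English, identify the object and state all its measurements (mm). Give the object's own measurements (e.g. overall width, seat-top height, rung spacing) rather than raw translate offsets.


An I-beam lying along x, 1668 mm long. Overall section height 496 mm. Two flanges 266 mm wide (y) and 11 mm thick, one on the floor and one at the top; a web 10 mm thick runs between them, centred on the flange width.


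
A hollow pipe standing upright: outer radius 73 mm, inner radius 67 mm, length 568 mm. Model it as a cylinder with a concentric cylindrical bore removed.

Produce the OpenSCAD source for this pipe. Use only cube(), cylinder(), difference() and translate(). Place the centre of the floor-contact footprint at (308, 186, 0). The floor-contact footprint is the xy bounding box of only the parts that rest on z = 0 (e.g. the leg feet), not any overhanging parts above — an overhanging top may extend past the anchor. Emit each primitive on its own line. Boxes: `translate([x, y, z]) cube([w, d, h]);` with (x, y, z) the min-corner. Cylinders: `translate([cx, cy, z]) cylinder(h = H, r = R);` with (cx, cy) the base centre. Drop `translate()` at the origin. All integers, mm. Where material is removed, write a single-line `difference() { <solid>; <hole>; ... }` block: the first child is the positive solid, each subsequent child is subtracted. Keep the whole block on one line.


difference() { translate([308, 186, 0]) cylinder(h = 568, r = 73); translate([308, 186, 0]) cylinder(h = 568, r = 67); }


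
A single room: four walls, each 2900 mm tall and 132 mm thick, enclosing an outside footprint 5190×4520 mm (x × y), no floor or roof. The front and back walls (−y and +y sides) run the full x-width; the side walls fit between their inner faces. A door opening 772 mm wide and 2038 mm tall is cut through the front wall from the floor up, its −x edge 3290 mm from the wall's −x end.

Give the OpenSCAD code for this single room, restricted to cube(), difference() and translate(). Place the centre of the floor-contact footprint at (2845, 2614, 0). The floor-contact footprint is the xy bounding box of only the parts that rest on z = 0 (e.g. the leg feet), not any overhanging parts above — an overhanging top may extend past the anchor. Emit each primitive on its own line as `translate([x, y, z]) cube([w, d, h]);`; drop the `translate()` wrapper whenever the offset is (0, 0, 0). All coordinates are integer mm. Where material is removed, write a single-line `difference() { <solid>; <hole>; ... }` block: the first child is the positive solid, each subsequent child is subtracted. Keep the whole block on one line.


difference() { translate([250, 354, 0]) cube([5190, 132, 2900]); translate([3540, 354, 0]) cube([772, 132, 2038]); }
translate([250, 4742, 0]) cube([5190, 132, 2900]);
translate([250, 486, 0]) cube([132, 4256, 2900]);
translate([5308, 486, 0]) cube([132, 4256, 2900]);


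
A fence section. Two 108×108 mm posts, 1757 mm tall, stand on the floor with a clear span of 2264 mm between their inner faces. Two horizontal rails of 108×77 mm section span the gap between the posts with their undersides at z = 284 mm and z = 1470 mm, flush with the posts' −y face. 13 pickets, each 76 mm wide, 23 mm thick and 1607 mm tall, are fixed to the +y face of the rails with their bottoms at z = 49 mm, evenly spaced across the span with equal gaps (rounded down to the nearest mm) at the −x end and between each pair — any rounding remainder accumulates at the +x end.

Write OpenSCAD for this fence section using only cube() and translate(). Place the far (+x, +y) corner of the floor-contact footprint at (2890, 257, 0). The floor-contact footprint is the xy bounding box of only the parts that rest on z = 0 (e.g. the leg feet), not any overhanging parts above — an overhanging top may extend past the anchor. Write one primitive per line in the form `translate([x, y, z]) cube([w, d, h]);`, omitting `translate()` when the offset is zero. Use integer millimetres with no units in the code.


translate([410, 149, 0]) cube([108, 108, 1757]);
translate([2782, 149, 0]) cube([108, 108, 1757]);
translate([518, 149, 284]) cube([2264, 108, 77]);
translate([518, 149, 1470]) cube([2264, 108, 77]);
translate([609, 257, 49]) cube([76, 23, 1607]);
translate([776, 257, 49]) cube([76, 23, 1607]);
translate([943, 257, 49]) cube([76, 23, 1607]);
translate([1110, 257, 49]) cube([76, 23, 1607]);
translate([1277, 257, 49]) cube([76, 23, 1607]);
translate([1444, 257, 49]) cube([76, 23, 1607]);
translate([1611, 257, 49]) cube([76, 23, 1607]);
translate([1778, 257, 49]) cube([76, 23, 1607]);
translate([1945, 257, 49]) cube([76, 23, 1607]);
translate([2112, 257, 49]) cube([76, 23, 1607]);
translate([2279, 257, 49]) cube([76, 23, 1607]);
translate([2446, 257, 49]) cube([76, 23, 1607]);
translate([2613, 257, 49]) cube([76, 23, 1607]);


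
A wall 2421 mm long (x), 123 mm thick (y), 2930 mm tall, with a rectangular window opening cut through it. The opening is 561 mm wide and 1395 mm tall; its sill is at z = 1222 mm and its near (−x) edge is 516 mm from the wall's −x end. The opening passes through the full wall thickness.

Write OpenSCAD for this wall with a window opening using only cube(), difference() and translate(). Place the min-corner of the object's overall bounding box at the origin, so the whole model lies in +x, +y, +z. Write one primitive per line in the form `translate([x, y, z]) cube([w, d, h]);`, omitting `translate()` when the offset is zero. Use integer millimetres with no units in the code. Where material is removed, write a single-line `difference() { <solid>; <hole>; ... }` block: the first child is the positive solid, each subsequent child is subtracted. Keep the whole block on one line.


difference() { cube([2421, 123, 2930]); translate([516, 0, 1222]) cube([561, 123, 1395]); }


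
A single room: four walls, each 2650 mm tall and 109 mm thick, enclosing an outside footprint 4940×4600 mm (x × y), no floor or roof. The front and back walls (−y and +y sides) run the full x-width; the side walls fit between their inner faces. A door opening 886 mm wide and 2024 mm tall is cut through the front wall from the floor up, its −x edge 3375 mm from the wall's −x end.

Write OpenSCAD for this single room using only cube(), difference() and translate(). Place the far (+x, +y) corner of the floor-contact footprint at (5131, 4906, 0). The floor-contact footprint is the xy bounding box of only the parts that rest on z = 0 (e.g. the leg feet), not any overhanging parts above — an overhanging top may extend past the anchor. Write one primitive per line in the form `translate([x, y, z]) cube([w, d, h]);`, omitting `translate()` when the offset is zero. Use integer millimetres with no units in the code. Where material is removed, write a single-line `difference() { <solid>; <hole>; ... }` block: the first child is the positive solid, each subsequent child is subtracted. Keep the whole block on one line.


difference() { translate([191, 306, 0]) cube([4940, 109, 2650]); translate([3566, 306, 0]) cube([886, 109, 2024]); }
translate([191, 4797, 0]) cube([4940, 109, 2650]);
translate([191, 415, 0]) cube([109, 4382, 2650]);
translate([5022, 415, 0]) cube([109, 4382, 2650]);


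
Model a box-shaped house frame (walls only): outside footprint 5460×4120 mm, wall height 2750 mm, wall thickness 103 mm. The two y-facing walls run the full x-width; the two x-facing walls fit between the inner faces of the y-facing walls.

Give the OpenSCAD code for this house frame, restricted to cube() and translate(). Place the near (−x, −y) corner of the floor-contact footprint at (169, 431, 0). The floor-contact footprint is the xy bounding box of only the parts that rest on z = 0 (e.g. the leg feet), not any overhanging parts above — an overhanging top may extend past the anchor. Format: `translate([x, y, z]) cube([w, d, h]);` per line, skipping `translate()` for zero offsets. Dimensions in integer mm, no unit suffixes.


translate([169, 431, 0]) cube([5460, 103, 2750]);
translate([169, 4448, 0]) cube([5460, 103, 2750]);
translate([169, 534, 0]) cube([103, 3914, 2750]);
translate([5526, 534, 0]) cube([103, 3914, 2750]);


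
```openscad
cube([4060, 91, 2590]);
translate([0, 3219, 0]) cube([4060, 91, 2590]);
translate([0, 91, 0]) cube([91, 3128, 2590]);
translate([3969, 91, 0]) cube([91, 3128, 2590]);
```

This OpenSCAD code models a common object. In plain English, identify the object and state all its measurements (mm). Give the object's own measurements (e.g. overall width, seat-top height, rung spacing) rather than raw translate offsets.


The wall frame of a small rectangular building: four walls, each 2590 mm tall and 91 mm thick, enclosing a footprint 4060 mm (x) by 3310 mm (y) outside-to-outside, with no floor or roof. The front and back walls (the −y and +y sides) span the full width; the two side walls fit between them.


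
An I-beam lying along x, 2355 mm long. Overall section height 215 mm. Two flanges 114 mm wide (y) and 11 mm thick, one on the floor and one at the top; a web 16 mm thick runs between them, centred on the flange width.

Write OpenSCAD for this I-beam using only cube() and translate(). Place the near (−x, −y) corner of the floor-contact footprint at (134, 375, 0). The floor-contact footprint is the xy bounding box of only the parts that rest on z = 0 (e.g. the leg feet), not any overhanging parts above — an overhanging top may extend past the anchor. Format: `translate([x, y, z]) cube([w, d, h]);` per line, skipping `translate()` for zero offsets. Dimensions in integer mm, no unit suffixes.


translate([134, 375, 0]) cube([2355, 114, 11]);
translate([134, 424, 11]) cube([2355, 16, 193]);
translate([134, 375, 204]) cube([2355, 114, 11]);


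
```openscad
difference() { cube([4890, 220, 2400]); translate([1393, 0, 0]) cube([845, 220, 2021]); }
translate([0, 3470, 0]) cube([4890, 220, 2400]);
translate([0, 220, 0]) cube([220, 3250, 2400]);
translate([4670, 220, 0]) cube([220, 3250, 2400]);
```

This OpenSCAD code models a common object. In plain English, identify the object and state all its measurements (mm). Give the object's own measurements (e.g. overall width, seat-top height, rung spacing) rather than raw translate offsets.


A single room: four walls, each 2400 mm tall and 220 mm thick, enclosing an outside footprint 4890×3690 mm (x × y), no floor or roof. The front and back walls (−y and +y sides) run the full x-width; the side walls fit between their inner faces. A door opening 845 mm wide and 2021 mm tall is cut through the front wall from the floor up, its −x edge 1393 mm from the wall's −x end.


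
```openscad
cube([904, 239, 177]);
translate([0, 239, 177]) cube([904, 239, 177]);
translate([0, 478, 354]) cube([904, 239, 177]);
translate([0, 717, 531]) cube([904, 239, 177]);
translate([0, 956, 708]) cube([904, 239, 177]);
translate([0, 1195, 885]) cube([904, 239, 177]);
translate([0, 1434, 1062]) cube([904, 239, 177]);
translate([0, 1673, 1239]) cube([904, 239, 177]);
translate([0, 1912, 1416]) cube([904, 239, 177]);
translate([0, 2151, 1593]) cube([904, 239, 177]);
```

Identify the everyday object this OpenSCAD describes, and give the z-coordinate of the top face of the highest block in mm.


A staircase. The total rise is 1770 mm.

10 identical blocks, each offset up and back from the previous — a staircase. Each step is 177 mm tall and there are 10 of them, so the total rise is 10 × 177 = 1770 mm.


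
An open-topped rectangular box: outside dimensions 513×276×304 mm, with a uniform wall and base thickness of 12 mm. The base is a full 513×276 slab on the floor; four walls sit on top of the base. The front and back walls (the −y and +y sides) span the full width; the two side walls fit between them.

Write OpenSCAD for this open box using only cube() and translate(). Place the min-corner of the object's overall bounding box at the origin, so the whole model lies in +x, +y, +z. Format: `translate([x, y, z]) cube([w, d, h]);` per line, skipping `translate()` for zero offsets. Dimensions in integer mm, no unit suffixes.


cube([513, 276, 12]);
translate([0, 0, 12]) cube([513, 12, 292]);
translate([0, 264, 12]) cube([513, 12, 292]);
translate([0, 12, 12]) cube([12, 252, 292]);
translate([501, 12, 12]) cube([12, 252, 292]);


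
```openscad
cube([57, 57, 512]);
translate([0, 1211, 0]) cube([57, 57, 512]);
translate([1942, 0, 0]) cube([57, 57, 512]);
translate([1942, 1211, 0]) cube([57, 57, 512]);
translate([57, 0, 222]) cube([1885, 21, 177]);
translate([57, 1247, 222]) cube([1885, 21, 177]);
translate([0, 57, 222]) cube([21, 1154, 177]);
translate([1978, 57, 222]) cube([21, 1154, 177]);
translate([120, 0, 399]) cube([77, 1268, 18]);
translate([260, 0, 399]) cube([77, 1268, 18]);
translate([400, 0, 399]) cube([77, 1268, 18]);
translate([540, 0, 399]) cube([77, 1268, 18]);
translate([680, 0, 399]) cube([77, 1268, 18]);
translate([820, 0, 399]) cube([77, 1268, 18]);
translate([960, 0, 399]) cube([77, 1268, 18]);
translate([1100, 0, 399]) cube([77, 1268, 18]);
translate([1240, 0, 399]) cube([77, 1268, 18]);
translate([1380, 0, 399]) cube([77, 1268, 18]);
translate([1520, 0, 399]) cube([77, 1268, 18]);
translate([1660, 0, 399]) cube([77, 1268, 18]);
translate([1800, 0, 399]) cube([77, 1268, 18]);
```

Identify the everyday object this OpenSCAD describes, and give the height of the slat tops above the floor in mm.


A bed frame. The slat-top height is 417 mm.

Four posts, four rails, and a row of slats — a bed frame. Slats sit on the rails at z = 222 + 177 = 399; with slat thickness 18, the top is 417 mm.


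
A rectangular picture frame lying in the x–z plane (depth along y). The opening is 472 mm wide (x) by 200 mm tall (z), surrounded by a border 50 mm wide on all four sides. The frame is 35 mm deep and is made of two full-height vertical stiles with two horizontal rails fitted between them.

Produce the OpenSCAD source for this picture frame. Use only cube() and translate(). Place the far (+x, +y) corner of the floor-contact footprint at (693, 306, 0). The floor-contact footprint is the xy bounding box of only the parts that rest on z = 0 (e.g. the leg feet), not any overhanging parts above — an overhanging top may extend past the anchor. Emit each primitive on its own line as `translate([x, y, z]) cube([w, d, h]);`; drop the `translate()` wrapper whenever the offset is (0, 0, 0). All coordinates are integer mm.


translate([121, 271, 0]) cube([50, 35, 300]);
translate([643, 271, 0]) cube([50, 35, 300]);
translate([171, 271, 0]) cube([472, 35, 50]);
translate([171, 271, 250]) cube([472, 35, 50]);


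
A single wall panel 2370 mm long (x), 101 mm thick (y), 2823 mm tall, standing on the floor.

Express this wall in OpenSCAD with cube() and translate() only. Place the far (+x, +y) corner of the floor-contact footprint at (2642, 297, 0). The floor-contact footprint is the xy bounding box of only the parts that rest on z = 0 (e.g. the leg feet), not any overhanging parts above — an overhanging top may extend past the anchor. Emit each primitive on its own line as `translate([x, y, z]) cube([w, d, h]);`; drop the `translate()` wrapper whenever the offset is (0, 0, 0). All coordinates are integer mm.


translate([272, 196, 0]) cube([2370, 101, 2823]);


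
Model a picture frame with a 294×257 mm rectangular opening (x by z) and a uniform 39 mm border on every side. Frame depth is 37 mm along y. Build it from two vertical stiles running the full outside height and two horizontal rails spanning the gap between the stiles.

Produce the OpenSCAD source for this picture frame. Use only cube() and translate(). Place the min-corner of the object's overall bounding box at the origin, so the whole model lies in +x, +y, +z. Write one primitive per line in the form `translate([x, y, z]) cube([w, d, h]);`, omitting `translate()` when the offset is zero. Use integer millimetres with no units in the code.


cube([39, 37, 335]);
translate([333, 0, 0]) cube([39, 37, 335]);
translate([39, 0, 0]) cube([294, 37, 39]);
translate([39, 0, 296]) cube([294, 37, 39]);


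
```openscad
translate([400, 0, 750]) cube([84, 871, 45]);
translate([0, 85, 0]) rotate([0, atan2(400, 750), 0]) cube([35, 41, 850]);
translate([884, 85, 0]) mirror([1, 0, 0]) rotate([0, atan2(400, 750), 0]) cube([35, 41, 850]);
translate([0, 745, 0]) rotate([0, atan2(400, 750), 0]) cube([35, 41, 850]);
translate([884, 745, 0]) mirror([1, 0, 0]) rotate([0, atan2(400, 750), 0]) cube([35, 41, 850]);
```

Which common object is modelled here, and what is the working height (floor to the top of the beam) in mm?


A sawhorse. The overall height is 795 mm.

A beam across two mirrored pairs of raked legs — a sawhorse. The beam's underside is at z = 750 (matching the legs' vertical rise in atan2(400, 750)) and the beam is 45 mm tall, so its top is at 750 + 45 = 795 mm. The raked legs top out at the beam's underside, so that is the highest point.


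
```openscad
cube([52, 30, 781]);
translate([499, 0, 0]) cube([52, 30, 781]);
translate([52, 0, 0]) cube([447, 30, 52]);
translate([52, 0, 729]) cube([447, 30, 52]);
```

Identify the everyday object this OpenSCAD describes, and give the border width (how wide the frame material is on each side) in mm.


A picture frame. The border width is 52 mm.

Four thin pieces enclosing a rectangular opening — a picture frame. The two full-height stiles are 781 mm tall; the top rail sits at z = 729 and is 52 mm tall, so the border above the opening is 781 − 729 = 52 mm, matching the stile x-width.


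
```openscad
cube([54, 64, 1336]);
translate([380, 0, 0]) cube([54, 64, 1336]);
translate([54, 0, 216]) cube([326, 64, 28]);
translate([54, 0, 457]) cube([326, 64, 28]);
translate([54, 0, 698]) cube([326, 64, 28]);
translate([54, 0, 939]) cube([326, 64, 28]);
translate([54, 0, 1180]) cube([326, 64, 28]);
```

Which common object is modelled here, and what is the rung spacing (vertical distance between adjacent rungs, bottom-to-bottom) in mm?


A ladder. The rung spacing is 241 mm.

Two tall 54×64 posts with 5 short bars between them — a ladder. Adjacent rungs sit at z = 216 and z = 457, so the spacing is 457 − 216 = 241 mm.


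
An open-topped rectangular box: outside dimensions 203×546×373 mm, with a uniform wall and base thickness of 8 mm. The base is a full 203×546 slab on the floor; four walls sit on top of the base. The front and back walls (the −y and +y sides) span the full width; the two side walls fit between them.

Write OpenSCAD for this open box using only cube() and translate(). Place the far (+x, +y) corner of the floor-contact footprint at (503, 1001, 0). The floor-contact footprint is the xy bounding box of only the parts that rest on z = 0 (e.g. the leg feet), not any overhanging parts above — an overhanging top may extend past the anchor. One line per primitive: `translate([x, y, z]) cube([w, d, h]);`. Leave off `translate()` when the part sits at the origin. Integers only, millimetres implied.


translate([300, 455, 0]) cube([203, 546, 8]);
translate([300, 455, 8]) cube([203, 8, 365]);
translate([300, 993, 8]) cube([203, 8, 365]);
translate([300, 463, 8]) cube([8, 530, 365]);
translate([495, 463, 8]) cube([8, 530, 365]);


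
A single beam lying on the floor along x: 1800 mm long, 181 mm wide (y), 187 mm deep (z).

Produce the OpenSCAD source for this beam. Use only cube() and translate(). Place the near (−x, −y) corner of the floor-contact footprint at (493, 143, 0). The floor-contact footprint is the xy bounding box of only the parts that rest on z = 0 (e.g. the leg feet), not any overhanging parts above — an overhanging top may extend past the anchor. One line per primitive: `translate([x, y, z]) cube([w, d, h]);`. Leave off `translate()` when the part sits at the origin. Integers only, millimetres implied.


translate([493, 143, 0]) cube([1800, 181, 187]);


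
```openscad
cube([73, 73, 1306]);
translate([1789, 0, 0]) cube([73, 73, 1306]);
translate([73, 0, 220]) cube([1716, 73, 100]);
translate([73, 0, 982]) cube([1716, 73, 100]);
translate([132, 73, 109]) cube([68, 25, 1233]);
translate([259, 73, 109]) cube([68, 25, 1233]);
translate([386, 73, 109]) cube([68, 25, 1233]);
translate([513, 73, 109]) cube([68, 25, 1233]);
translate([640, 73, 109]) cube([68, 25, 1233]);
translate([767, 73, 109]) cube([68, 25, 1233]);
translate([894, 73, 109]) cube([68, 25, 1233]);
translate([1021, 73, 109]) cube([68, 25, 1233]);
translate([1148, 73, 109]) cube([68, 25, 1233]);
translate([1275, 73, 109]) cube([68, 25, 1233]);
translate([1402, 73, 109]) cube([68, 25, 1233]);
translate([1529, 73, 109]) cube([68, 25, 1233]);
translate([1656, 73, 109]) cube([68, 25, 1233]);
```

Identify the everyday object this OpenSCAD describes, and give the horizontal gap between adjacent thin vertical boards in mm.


A fence section. The picket gap is 59 mm.

Two posts, two rails, 13 pickets — a fence section. Span 1716 mm holds 13 pickets of 68 mm with 14 equal gaps: ⌊(1716 − 13·68) / 14⌋ = 59 mm.


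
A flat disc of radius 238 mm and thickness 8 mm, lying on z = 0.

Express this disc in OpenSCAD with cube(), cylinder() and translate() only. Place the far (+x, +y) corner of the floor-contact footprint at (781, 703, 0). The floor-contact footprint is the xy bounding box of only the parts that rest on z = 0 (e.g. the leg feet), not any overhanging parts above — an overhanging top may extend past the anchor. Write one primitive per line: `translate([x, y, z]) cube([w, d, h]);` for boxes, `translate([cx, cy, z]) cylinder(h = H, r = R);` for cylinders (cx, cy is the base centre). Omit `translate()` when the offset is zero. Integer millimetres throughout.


translate([543, 465, 0]) cylinder(h = 8, r = 238);


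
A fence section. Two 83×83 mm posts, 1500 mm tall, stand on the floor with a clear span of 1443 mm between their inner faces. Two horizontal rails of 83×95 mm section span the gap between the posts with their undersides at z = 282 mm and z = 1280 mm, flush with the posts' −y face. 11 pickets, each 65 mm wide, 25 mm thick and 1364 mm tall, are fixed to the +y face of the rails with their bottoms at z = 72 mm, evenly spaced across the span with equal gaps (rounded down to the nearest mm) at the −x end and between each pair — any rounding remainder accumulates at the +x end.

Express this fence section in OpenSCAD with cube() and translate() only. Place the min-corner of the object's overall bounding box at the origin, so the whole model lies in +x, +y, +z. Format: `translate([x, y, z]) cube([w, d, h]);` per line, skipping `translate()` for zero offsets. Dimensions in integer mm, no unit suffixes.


cube([83, 83, 1500]);
translate([1526, 0, 0]) cube([83, 83, 1500]);
translate([83, 0, 282]) cube([1443, 83, 95]);
translate([83, 0, 1280]) cube([1443, 83, 95]);
translate([143, 83, 72]) cube([65, 25, 1364]);
translate([268, 83, 72]) cube([65, 25, 1364]);
translate([393, 83, 72]) cube([65, 25, 1364]);
translate([518, 83, 72]) cube([65, 25, 1364]);
translate([643, 83, 72]) cube([65, 25, 1364]);
translate([768, 83, 72]) cube([65, 25, 1364]);
translate([893, 83, 72]) cube([65, 25, 1364]);
translate([1018, 83, 72]) cube([65, 25, 1364]);
translate([1143, 83, 72]) cube([65, 25, 1364]);
translate([1268, 83, 72]) cube([65, 25, 1364]);
translate([1393, 83, 72]) cube([65, 25, 1364]);
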